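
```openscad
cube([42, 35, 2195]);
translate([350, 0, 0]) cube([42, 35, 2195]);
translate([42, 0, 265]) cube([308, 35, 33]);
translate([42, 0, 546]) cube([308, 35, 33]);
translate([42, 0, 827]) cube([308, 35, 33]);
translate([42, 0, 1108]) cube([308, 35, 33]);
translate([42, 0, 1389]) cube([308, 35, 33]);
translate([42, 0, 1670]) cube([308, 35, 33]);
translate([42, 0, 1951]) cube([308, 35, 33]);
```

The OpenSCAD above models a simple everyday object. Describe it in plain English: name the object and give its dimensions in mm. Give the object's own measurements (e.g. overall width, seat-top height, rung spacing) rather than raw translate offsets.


A straight ladder. Two 42×35 mm vertical rails, 2195 mm tall, stand 392 mm apart (outside-to-outside) with their front faces coplanar on the −y side. 7 rungs, each 35 mm deep and 33 mm tall, span between the inner faces of the rails, front faces flush with the rails. The lowest rung's underside is at z = 265 mm and rungs are spaced 281 mm apart (underside to underside).


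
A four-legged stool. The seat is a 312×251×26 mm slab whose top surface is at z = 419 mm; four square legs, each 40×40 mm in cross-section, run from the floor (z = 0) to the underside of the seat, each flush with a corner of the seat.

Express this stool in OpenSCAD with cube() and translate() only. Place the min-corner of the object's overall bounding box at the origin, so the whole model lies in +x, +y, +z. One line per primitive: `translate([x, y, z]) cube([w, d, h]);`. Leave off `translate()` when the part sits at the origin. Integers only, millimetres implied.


translate([0, 0, 393]) cube([312, 251, 26]);
cube([40, 40, 393]);
translate([272, 0, 0]) cube([40, 40, 393]);
translate([0, 211, 0]) cube([40, 40, 393]);
translate([272, 211, 0]) cube([40, 40, 393]);


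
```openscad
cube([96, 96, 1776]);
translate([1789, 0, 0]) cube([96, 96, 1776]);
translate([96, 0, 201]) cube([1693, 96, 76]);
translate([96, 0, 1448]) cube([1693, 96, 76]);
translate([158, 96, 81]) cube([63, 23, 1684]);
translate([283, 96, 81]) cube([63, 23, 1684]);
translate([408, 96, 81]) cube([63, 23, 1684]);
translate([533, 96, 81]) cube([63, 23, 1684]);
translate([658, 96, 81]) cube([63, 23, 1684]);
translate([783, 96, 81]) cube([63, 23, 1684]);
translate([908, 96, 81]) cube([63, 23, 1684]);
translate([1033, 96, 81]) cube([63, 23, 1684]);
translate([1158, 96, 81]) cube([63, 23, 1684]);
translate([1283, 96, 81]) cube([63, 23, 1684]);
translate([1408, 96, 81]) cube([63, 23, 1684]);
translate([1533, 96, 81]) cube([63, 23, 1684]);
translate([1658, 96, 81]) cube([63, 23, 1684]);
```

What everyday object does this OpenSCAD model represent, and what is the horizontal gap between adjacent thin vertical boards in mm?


A fence section. The picket gap is 62 mm.

Two posts, two rails, 13 pickets — a fence section. Span 1693 mm holds 13 pickets of 63 mm with 14 equal gaps: ⌊(1693 − 13·63) / 14⌋ = 62 mm.


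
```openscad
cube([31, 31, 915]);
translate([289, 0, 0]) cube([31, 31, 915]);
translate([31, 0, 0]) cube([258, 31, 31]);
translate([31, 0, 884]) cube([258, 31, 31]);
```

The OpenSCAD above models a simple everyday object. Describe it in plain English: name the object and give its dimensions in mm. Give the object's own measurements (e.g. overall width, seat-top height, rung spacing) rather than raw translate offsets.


A rectangular picture frame lying in the x–z plane (depth along y). The opening is 258 mm wide (x) by 853 mm tall (z), surrounded by a border 31 mm wide on all four sides. The frame is 31 mm deep and is made of two full-height vertical stiles with two horizontal rails fitted between them.


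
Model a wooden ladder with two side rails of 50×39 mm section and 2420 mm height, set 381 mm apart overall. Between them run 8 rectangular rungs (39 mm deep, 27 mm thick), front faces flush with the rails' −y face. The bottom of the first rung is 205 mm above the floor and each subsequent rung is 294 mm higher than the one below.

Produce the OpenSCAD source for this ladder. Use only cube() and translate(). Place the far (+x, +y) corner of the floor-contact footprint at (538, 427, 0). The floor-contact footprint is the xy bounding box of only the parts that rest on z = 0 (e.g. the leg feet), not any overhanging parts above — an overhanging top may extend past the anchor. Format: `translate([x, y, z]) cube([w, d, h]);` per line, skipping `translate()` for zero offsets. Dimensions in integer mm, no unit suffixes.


translate([157, 388, 0]) cube([50, 39, 2420]);
translate([488, 388, 0]) cube([50, 39, 2420]);
translate([207, 388, 205]) cube([281, 39, 27]);
translate([207, 388, 499]) cube([281, 39, 27]);
translate([207, 388, 793]) cube([281, 39, 27]);
translate([207, 388, 1087]) cube([281, 39, 27]);
translate([207, 388, 1381]) cube([281, 39, 27]);
translate([207, 388, 1675]) cube([281, 39, 27]);
translate([207, 388, 1969]) cube([281, 39, 27]);
translate([207, 388, 2263]) cube([281, 39, 27]);


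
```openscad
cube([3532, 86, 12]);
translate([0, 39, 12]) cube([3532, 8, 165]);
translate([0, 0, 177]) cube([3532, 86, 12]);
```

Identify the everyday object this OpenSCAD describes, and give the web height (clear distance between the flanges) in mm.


An I-beam. The web height is 165 mm.

Two wide flanges with a thin centred web — an I-beam. Overall 189 mm minus two 12 mm flanges gives a web of 189 − 2·12 = 165 mm.


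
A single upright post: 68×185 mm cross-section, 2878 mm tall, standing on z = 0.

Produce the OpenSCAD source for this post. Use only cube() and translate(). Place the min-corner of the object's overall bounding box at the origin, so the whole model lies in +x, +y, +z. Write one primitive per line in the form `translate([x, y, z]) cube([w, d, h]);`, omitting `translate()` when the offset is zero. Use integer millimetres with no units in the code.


cube([68, 185, 2878]);


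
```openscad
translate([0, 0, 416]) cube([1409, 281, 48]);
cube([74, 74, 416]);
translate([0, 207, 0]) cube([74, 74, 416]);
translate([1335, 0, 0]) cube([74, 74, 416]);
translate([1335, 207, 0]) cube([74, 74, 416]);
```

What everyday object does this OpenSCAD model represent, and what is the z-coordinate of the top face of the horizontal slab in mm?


A bench. The seat-top height is 464 mm.

A long slab on four corner posts — a bench. The slab sits at z = 416 with thickness 48, so the top is 416 + 48 = 464 mm.


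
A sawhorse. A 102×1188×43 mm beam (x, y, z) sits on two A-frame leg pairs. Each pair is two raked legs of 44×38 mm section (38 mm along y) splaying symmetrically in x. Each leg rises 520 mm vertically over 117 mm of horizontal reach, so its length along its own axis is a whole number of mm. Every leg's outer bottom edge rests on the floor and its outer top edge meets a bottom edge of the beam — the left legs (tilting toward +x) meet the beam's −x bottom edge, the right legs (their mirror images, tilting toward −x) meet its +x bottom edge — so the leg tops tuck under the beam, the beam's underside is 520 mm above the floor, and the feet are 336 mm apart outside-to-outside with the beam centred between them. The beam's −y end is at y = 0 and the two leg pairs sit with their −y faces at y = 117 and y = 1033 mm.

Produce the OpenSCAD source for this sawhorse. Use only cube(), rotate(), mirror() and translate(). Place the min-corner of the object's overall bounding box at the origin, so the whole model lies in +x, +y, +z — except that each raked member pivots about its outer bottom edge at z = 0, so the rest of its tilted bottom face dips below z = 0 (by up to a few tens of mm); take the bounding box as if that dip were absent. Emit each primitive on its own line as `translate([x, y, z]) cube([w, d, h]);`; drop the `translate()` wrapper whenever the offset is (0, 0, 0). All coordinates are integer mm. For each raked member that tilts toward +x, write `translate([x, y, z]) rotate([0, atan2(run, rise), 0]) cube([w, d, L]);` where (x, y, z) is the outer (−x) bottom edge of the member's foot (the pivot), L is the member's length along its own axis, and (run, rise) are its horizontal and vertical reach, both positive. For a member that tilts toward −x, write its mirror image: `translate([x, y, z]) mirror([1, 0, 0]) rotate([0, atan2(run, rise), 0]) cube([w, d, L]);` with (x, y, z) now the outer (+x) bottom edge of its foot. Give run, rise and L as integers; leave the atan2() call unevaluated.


translate([117, 0, 520]) cube([102, 1188, 43]);
translate([0, 117, 0]) rotate([0, atan2(117, 520), 0]) cube([44, 38, 533]);
translate([336, 117, 0]) mirror([1, 0, 0]) rotate([0, atan2(117, 520), 0]) cube([44, 38, 533]);
translate([0, 1033, 0]) rotate([0, atan2(117, 520), 0]) cube([44, 38, 533]);
translate([336, 1033, 0]) mirror([1, 0, 0]) rotate([0, atan2(117, 520), 0]) cube([44, 38, 533]);


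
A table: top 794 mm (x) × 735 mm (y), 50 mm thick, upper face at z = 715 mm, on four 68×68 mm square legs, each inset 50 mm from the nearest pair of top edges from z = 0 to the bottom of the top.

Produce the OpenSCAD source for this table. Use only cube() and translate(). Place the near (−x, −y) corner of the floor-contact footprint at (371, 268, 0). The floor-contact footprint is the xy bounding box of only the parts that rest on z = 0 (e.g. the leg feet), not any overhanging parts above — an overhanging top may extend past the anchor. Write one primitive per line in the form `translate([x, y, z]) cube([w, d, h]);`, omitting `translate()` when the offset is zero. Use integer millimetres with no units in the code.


translate([321, 218, 665]) cube([794, 735, 50]);
translate([371, 268, 0]) cube([68, 68, 665]);
translate([997, 268, 0]) cube([68, 68, 665]);
translate([371, 835, 0]) cube([68, 68, 665]);
translate([997, 835, 0]) cube([68, 68, 665]);


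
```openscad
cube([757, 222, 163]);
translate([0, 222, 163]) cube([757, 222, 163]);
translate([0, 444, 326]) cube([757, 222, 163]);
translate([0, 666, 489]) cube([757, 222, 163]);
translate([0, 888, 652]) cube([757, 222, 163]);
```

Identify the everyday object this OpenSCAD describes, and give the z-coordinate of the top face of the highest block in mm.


A staircase. The total rise is 815 mm.

5 identical blocks, each offset up and back from the previous — a staircase. Each step is 163 mm tall and there are 5 of them, so the total rise is 5 × 163 = 815 mm.


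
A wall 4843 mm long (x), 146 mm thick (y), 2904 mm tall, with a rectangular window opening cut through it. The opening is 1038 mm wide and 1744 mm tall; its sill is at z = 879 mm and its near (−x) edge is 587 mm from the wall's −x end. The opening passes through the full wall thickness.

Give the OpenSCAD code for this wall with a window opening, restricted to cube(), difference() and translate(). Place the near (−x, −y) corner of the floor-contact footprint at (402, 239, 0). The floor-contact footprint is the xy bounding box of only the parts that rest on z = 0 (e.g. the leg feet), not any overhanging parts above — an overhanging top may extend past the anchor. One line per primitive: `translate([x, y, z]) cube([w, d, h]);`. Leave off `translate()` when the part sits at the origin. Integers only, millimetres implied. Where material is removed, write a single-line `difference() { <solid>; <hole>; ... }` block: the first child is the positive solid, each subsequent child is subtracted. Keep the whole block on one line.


difference() { translate([402, 239, 0]) cube([4843, 146, 2904]); translate([989, 239, 879]) cube([1038, 146, 1744]); }


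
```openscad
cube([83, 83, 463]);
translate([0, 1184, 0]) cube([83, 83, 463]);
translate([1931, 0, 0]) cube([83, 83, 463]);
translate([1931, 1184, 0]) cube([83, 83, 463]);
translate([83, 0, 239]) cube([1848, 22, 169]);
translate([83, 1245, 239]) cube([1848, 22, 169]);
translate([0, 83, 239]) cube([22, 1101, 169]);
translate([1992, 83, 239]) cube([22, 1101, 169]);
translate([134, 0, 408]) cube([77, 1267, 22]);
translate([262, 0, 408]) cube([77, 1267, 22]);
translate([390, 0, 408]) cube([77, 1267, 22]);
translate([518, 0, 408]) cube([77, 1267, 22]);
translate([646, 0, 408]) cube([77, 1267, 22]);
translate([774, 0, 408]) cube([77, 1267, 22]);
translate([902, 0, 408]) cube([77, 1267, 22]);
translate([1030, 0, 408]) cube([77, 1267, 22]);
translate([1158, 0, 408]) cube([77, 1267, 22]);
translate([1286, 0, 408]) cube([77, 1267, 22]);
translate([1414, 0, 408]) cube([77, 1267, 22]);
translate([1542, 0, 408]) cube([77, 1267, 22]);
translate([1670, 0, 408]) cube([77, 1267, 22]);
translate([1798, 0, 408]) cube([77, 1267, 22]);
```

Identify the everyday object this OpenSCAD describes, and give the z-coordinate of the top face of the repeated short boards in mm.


A bed frame. The slat-top height is 430 mm.

Four posts, four rails, and a row of slats — a bed frame. Slats sit on the rails at z = 239 + 169 = 408; with slat thickness 22, the top is 430 mm.


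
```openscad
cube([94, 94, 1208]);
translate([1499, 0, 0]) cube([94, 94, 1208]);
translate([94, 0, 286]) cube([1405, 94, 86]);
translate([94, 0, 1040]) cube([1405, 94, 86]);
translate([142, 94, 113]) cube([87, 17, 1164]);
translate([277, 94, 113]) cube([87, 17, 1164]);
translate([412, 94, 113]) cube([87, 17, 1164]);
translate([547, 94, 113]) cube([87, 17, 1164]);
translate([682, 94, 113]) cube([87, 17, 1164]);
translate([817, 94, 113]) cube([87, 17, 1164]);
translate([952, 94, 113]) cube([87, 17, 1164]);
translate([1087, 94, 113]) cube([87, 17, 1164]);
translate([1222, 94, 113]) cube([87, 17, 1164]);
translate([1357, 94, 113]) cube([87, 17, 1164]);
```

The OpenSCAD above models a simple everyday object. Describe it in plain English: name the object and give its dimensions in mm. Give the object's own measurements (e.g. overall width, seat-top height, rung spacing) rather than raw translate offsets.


A fence section. Two 94×94 mm posts, 1208 mm tall, stand on the floor with a clear span of 1405 mm between their inner faces. Two horizontal rails of 94×86 mm section span the gap between the posts with their undersides at z = 286 mm and z = 1040 mm, flush with the posts' −y face. 10 pickets, each 87 mm wide, 17 mm thick and 1164 mm tall, are fixed to the +y face of the rails with their bottoms at z = 113 mm, spaced across the span with a 48 mm gap after the −x post and between neighbouring pickets, with 55 mm left before the +x post.


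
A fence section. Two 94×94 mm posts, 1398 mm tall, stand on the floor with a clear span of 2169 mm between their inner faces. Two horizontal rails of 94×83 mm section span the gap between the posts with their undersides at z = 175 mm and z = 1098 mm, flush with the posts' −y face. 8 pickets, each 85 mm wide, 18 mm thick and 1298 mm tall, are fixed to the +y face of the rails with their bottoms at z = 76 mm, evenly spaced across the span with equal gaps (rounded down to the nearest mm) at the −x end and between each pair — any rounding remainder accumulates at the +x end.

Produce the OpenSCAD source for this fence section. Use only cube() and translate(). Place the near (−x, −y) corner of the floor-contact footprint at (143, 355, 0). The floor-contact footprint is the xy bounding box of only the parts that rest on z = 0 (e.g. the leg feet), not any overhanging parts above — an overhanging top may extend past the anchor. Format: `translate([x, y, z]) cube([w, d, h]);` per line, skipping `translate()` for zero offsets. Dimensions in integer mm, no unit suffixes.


translate([143, 355, 0]) cube([94, 94, 1398]);
translate([2406, 355, 0]) cube([94, 94, 1398]);
translate([237, 355, 175]) cube([2169, 94, 83]);
translate([237, 355, 1098]) cube([2169, 94, 83]);
translate([402, 449, 76]) cube([85, 18, 1298]);
translate([652, 449, 76]) cube([85, 18, 1298]);
translate([902, 449, 76]) cube([85, 18, 1298]);
translate([1152, 449, 76]) cube([85, 18, 1298]);
translate([1402, 449, 76]) cube([85, 18, 1298]);
translate([1652, 449, 76]) cube([85, 18, 1298]);
translate([1902, 449, 76]) cube([85, 18, 1298]);
translate([2152, 449, 76]) cube([85, 18, 1298]);


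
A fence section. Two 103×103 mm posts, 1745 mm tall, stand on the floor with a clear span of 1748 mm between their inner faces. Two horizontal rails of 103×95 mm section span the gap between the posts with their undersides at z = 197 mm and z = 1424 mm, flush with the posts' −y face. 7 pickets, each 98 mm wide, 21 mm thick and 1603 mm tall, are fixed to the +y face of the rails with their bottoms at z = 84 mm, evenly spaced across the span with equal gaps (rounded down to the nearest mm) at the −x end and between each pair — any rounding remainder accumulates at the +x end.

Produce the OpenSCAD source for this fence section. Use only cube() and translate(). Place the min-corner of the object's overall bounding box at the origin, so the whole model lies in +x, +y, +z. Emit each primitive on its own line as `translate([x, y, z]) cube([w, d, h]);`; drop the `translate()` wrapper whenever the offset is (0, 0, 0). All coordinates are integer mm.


cube([103, 103, 1745]);
translate([1851, 0, 0]) cube([103, 103, 1745]);
translate([103, 0, 197]) cube([1748, 103, 95]);
translate([103, 0, 1424]) cube([1748, 103, 95]);
translate([235, 103, 84]) cube([98, 21, 1603]);
translate([465, 103, 84]) cube([98, 21, 1603]);
translate([695, 103, 84]) cube([98, 21, 1603]);
translate([925, 103, 84]) cube([98, 21, 1603]);
translate([1155, 103, 84]) cube([98, 21, 1603]);
translate([1385, 103, 84]) cube([98, 21, 1603]);
translate([1615, 103, 84]) cube([98, 21, 1603]);


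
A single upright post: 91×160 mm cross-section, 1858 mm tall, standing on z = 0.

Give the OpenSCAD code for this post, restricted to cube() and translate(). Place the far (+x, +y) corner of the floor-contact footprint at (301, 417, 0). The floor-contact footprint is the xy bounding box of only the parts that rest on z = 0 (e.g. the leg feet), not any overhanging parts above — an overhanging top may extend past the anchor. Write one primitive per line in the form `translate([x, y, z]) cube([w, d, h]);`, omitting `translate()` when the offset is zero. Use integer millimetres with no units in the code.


translate([210, 257, 0]) cube([91, 160, 1858]);


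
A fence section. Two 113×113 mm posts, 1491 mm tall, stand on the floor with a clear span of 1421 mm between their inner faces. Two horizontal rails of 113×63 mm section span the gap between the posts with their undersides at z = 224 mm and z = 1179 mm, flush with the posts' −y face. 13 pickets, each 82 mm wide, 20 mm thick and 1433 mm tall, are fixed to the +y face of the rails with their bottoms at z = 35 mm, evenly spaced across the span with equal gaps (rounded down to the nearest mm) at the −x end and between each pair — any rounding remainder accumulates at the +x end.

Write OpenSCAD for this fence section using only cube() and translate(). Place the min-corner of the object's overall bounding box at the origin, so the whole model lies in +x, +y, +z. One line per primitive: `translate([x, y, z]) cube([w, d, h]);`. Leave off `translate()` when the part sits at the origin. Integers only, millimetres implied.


cube([113, 113, 1491]);
translate([1534, 0, 0]) cube([113, 113, 1491]);
translate([113, 0, 224]) cube([1421, 113, 63]);
translate([113, 0, 1179]) cube([1421, 113, 63]);
translate([138, 113, 35]) cube([82, 20, 1433]);
translate([245, 113, 35]) cube([82, 20, 1433]);
translate([352, 113, 35]) cube([82, 20, 1433]);
translate([459, 113, 35]) cube([82, 20, 1433]);
translate([566, 113, 35]) cube([82, 20, 1433]);
translate([673, 113, 35]) cube([82, 20, 1433]);
translate([780, 113, 35]) cube([82, 20, 1433]);
translate([887, 113, 35]) cube([82, 20, 1433]);
translate([994, 113, 35]) cube([82, 20, 1433]);
translate([1101, 113, 35]) cube([82, 20, 1433]);
translate([1208, 113, 35]) cube([82, 20, 1433]);
translate([1315, 113, 35]) cube([82, 20, 1433]);
translate([1422, 113, 35]) cube([82, 20, 1433]);


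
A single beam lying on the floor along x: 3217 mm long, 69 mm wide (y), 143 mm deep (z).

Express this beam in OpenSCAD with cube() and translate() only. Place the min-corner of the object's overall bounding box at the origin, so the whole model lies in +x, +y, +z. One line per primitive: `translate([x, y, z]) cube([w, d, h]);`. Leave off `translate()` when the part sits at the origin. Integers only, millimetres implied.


cube([3217, 69, 143]);


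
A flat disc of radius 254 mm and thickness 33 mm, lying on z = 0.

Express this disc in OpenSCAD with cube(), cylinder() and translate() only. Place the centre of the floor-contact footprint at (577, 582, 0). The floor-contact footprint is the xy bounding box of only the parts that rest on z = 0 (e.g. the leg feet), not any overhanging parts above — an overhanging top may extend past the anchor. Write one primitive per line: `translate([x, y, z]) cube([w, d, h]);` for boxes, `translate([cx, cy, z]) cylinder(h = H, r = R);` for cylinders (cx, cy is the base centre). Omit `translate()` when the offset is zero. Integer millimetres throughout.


translate([577, 582, 0]) cylinder(h = 33, r = 254);


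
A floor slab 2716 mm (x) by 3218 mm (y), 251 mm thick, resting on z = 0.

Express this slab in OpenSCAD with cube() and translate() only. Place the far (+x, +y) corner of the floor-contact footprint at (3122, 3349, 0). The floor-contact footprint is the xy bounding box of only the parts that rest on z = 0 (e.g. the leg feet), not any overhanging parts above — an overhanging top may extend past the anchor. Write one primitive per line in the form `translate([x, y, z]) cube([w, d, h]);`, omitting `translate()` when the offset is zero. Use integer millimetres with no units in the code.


translate([406, 131, 0]) cube([2716, 3218, 251]);


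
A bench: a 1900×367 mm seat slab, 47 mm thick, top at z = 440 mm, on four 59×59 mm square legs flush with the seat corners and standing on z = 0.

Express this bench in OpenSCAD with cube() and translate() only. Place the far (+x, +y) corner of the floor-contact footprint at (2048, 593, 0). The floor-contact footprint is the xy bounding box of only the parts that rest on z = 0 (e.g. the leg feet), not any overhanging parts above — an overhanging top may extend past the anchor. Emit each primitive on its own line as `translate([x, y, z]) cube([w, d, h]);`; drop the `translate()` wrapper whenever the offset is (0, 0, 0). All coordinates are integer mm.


translate([148, 226, 393]) cube([1900, 367, 47]);
translate([148, 226, 0]) cube([59, 59, 393]);
translate([148, 534, 0]) cube([59, 59, 393]);
translate([1989, 226, 0]) cube([59, 59, 393]);
translate([1989, 534, 0]) cube([59, 59, 393]);


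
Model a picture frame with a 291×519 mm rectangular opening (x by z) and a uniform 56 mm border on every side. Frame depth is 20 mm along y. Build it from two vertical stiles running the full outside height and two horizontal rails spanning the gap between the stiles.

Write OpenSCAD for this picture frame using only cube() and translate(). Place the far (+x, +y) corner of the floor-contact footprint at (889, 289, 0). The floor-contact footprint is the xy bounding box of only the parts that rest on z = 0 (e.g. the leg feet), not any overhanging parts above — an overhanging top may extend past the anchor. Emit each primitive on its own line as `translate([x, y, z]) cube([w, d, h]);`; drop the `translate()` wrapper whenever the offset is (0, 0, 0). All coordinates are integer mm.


translate([486, 269, 0]) cube([56, 20, 631]);
translate([833, 269, 0]) cube([56, 20, 631]);
translate([542, 269, 0]) cube([291, 20, 56]);
translate([542, 269, 575]) cube([291, 20, 56]);


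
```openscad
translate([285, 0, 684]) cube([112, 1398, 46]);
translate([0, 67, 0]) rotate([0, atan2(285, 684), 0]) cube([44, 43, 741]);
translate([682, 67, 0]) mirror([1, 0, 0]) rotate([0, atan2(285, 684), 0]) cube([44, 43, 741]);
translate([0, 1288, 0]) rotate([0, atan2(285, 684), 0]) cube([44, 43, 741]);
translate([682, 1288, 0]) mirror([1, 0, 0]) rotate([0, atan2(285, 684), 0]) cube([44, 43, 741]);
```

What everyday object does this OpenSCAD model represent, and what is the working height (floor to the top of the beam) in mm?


A sawhorse. The overall height is 730 mm.

A beam across two mirrored pairs of raked legs — a sawhorse. The beam's underside is at z = 684 (matching the legs' vertical rise in atan2(285, 684)) and the beam is 46 mm tall, so its top is at 684 + 46 = 730 mm. The raked legs top out at the beam's underside, so that is the highest point.


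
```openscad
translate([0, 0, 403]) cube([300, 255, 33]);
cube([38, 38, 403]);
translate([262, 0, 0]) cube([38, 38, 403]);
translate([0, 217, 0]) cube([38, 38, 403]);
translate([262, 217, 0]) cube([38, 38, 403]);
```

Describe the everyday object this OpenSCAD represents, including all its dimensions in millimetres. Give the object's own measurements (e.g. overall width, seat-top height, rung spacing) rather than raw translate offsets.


A four-legged stool. The seat is a 300×255×33 mm slab whose top surface is at z = 436 mm; four square legs, each 38×38 mm in cross-section, run from the floor (z = 0) to the underside of the seat, each flush with a corner of the seat.


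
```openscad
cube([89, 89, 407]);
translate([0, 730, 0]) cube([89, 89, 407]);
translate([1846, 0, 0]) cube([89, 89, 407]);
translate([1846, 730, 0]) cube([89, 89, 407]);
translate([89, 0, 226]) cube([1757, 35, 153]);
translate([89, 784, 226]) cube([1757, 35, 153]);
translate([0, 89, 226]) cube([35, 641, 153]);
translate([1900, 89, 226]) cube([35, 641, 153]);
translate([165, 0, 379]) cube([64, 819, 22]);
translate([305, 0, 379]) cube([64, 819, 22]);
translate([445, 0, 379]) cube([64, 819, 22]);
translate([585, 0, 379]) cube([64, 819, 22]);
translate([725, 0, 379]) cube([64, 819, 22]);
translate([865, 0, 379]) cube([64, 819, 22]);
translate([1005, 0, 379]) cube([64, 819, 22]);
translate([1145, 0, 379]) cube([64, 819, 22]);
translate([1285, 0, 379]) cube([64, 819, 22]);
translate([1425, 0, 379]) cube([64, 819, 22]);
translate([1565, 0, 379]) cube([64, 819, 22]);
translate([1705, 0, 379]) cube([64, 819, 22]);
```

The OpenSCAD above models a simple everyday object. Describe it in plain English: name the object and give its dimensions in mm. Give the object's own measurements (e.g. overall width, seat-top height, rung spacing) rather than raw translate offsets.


A bed frame 1935 mm long (x) by 819 mm wide (y). Four 89×89 mm corner posts, 407 mm tall, at the corners of the footprint. Four rails of 35 mm thickness and 153 mm height run between adjacent posts with their undersides at z = 226 mm, their outer faces flush with the outside of the frame (the two x-running rails run between the posts' inner faces; the two y-running rails run between the posts' inner faces). 12 slats, each 64 mm wide (x) and 22 mm thick, lie across the top of the two x-running rails, running the full 819 mm width of the frame in y; along x they sit between the end posts with a 76 mm gap after the −x posts and between neighbouring slats, leaving 77 mm before the +x posts.


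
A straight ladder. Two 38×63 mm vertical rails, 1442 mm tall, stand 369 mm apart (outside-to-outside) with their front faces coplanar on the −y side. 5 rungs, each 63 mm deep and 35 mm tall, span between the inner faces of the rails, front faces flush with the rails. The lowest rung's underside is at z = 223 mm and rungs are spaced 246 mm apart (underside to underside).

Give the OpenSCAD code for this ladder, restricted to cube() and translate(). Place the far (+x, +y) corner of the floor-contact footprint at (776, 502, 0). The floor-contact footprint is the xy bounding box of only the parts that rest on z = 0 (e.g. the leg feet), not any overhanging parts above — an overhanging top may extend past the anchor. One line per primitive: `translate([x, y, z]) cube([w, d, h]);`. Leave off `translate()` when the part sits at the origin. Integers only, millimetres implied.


translate([407, 439, 0]) cube([38, 63, 1442]);
translate([738, 439, 0]) cube([38, 63, 1442]);
translate([445, 439, 223]) cube([293, 63, 35]);
translate([445, 439, 469]) cube([293, 63, 35]);
translate([445, 439, 715]) cube([293, 63, 35]);
translate([445, 439, 961]) cube([293, 63, 35]);
translate([445, 439, 1207]) cube([293, 63, 35]);


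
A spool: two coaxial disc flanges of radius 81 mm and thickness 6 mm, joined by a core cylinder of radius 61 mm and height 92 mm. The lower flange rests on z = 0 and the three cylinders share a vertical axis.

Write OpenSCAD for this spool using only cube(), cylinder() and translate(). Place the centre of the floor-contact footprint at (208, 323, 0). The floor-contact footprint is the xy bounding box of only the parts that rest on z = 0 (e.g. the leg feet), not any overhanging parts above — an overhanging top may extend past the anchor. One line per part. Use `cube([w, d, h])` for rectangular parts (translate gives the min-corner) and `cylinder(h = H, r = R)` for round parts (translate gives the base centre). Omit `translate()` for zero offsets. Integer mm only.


translate([208, 323, 0]) cylinder(h = 6, r = 81);
translate([208, 323, 6]) cylinder(h = 92, r = 61);
translate([208, 323, 98]) cylinder(h = 6, r = 81);


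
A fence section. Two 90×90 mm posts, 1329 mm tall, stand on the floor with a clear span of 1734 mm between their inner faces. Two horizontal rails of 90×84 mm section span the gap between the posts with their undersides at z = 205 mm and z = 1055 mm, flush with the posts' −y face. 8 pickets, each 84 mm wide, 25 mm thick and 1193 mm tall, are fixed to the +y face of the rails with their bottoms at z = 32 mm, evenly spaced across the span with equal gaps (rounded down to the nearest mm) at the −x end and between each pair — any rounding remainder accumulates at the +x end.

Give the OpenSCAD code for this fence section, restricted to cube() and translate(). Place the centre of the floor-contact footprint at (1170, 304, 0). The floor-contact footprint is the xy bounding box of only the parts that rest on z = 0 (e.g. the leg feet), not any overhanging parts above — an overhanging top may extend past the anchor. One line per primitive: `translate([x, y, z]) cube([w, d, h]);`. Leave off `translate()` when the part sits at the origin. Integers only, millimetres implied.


translate([213, 259, 0]) cube([90, 90, 1329]);
translate([2037, 259, 0]) cube([90, 90, 1329]);
translate([303, 259, 205]) cube([1734, 90, 84]);
translate([303, 259, 1055]) cube([1734, 90, 84]);
translate([421, 349, 32]) cube([84, 25, 1193]);
translate([623, 349, 32]) cube([84, 25, 1193]);
translate([825, 349, 32]) cube([84, 25, 1193]);
translate([1027, 349, 32]) cube([84, 25, 1193]);
translate([1229, 349, 32]) cube([84, 25, 1193]);
translate([1431, 349, 32]) cube([84, 25, 1193]);
translate([1633, 349, 32]) cube([84, 25, 1193]);
translate([1835, 349, 32]) cube([84, 25, 1193]);


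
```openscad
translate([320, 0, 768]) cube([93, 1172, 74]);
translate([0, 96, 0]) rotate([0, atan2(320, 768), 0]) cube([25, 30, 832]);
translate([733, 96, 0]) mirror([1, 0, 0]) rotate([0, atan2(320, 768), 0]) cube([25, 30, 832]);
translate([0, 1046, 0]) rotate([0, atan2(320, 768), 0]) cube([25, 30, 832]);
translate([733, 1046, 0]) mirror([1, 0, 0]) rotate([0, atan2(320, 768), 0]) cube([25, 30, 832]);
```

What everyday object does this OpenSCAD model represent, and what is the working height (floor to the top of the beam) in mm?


A sawhorse. The overall height is 842 mm.

A beam across two mirrored pairs of raked legs — a sawhorse. The beam's underside is at z = 768 (matching the legs' vertical rise in atan2(320, 768)) and the beam is 74 mm tall, so its top is at 768 + 74 = 842 mm. The raked legs top out at the beam's underside, so that is the highest point.


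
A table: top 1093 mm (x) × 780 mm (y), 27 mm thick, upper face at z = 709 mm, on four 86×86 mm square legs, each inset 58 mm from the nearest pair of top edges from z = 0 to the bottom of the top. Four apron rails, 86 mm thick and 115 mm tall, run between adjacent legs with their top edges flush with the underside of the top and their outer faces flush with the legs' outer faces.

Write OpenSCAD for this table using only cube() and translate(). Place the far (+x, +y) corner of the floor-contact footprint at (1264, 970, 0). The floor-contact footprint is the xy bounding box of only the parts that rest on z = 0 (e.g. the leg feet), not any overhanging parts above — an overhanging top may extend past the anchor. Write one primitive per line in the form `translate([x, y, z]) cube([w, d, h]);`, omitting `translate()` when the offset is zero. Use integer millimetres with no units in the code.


translate([229, 248, 682]) cube([1093, 780, 27]);
translate([287, 306, 0]) cube([86, 86, 682]);
translate([1178, 306, 0]) cube([86, 86, 682]);
translate([287, 884, 0]) cube([86, 86, 682]);
translate([1178, 884, 0]) cube([86, 86, 682]);
translate([373, 306, 567]) cube([805, 86, 115]);
translate([373, 884, 567]) cube([805, 86, 115]);
translate([287, 392, 567]) cube([86, 492, 115]);
translate([1178, 392, 567]) cube([86, 492, 115]);


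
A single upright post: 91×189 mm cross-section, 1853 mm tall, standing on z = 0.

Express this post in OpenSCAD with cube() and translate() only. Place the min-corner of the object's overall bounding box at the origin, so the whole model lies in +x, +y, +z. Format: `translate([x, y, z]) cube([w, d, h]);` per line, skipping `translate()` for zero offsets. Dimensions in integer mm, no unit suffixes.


cube([91, 189, 1853]);


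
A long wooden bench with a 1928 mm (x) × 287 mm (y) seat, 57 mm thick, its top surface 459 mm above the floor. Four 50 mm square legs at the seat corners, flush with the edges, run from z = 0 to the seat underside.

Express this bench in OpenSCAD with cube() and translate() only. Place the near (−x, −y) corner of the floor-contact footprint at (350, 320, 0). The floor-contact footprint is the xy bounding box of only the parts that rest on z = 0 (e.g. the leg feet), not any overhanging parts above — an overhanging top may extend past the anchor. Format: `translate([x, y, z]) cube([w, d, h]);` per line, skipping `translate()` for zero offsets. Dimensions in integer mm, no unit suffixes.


translate([350, 320, 402]) cube([1928, 287, 57]);
translate([350, 320, 0]) cube([50, 50, 402]);
translate([350, 557, 0]) cube([50, 50, 402]);
translate([2228, 320, 0]) cube([50, 50, 402]);
translate([2228, 557, 0]) cube([50, 50, 402]);


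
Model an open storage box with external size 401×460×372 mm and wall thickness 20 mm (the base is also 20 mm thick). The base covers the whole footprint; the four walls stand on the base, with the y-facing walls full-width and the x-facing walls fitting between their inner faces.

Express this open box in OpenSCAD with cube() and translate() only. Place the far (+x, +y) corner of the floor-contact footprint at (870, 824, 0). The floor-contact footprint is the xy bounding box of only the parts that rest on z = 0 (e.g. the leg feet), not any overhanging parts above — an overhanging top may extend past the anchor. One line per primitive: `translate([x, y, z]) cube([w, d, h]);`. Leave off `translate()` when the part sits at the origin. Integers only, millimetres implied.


translate([469, 364, 0]) cube([401, 460, 20]);
translate([469, 364, 20]) cube([401, 20, 352]);
translate([469, 804, 20]) cube([401, 20, 352]);
translate([469, 384, 20]) cube([20, 420, 352]);
translate([850, 384, 20]) cube([20, 420, 352]);


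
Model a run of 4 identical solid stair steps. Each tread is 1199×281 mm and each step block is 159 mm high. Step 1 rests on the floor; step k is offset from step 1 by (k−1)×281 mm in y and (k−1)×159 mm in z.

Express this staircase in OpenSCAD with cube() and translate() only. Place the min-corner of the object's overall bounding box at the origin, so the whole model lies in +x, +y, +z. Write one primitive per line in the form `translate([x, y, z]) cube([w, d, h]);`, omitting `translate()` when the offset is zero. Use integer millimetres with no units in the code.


cube([1199, 281, 159]);
translate([0, 281, 159]) cube([1199, 281, 159]);
translate([0, 562, 318]) cube([1199, 281, 159]);
translate([0, 843, 477]) cube([1199, 281, 159]);


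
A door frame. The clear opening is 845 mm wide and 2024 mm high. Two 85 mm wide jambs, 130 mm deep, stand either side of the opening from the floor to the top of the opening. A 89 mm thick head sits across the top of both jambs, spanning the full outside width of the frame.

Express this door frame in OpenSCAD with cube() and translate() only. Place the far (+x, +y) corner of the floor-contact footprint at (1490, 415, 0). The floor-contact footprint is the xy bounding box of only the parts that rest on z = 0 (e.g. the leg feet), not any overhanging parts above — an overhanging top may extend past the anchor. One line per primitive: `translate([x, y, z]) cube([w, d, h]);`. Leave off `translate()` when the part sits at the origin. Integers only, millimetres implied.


translate([475, 285, 0]) cube([85, 130, 2024]);
translate([1405, 285, 0]) cube([85, 130, 2024]);
translate([475, 285, 2024]) cube([1015, 130, 89]);


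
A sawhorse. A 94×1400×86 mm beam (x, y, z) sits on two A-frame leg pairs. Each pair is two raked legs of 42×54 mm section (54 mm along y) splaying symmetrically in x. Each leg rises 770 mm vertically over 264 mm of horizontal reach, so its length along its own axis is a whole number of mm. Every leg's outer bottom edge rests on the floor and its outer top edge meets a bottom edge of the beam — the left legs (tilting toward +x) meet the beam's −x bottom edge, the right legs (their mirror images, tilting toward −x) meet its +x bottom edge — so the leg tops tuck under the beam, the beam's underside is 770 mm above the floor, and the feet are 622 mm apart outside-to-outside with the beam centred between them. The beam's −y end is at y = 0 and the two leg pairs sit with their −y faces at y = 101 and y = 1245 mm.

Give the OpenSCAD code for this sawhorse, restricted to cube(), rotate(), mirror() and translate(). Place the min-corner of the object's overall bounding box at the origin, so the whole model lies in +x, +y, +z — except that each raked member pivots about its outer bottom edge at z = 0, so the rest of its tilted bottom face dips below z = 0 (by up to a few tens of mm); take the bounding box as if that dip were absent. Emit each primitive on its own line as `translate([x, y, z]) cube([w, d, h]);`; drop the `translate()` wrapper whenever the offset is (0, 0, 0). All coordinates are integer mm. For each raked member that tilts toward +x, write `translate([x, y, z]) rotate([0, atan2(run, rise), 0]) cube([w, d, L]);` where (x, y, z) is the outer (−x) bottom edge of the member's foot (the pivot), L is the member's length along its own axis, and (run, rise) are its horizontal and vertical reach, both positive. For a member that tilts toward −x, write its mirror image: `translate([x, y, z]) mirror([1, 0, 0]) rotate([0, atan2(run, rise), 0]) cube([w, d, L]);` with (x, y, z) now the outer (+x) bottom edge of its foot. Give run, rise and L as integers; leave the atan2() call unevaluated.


translate([264, 0, 770]) cube([94, 1400, 86]);
translate([0, 101, 0]) rotate([0, atan2(264, 770), 0]) cube([42, 54, 814]);
translate([622, 101, 0]) mirror([1, 0, 0]) rotate([0, atan2(264, 770), 0]) cube([42, 54, 814]);
translate([0, 1245, 0]) rotate([0, atan2(264, 770), 0]) cube([42, 54, 814]);
translate([622, 1245, 0]) mirror([1, 0, 0]) rotate([0, atan2(264, 770), 0]) cube([42, 54, 814]);


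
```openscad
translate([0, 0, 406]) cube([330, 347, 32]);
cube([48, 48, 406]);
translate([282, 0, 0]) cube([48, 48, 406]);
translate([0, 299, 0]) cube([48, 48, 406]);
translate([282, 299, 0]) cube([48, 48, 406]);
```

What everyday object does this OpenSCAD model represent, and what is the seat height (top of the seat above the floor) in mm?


A stool. The seat height is 438 mm.

A 330×347×32 slab at z = 406 on four corner posts — a stool. The seat top is 406 + 32 = 438 mm.


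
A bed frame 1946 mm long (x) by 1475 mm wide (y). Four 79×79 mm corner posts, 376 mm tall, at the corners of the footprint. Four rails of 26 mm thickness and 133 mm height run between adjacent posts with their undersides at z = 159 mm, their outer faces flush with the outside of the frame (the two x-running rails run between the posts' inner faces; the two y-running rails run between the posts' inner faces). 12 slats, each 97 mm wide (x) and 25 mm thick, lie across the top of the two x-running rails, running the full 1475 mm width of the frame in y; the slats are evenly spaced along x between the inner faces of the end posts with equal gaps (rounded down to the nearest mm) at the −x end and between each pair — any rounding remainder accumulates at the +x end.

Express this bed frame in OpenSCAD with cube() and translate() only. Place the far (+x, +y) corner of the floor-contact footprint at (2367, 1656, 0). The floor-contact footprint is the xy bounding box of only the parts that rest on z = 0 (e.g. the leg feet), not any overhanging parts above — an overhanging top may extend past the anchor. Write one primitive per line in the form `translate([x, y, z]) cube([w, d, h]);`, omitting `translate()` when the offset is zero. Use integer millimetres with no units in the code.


translate([421, 181, 0]) cube([79, 79, 376]);
translate([421, 1577, 0]) cube([79, 79, 376]);
translate([2288, 181, 0]) cube([79, 79, 376]);
translate([2288, 1577, 0]) cube([79, 79, 376]);
translate([500, 181, 159]) cube([1788, 26, 133]);
translate([500, 1630, 159]) cube([1788, 26, 133]);
translate([421, 260, 159]) cube([26, 1317, 133]);
translate([2341, 260, 159]) cube([26, 1317, 133]);
translate([548, 181, 292]) cube([97, 1475, 25]);
translate([693, 181, 292]) cube([97, 1475, 25]);
translate([838, 181, 292]) cube([97, 1475, 25]);
translate([983, 181, 292]) cube([97, 1475, 25]);
translate([1128, 181, 292]) cube([97, 1475, 25]);
translate([1273, 181, 292]) cube([97, 1475, 25]);
translate([1418, 181, 292]) cube([97, 1475, 25]);
translate([1563, 181, 292]) cube([97, 1475, 25]);
translate([1708, 181, 292]) cube([97, 1475, 25]);
translate([1853, 181, 292]) cube([97, 1475, 25]);
translate([1998, 181, 292]) cube([97, 1475, 25]);
translate([2143, 181, 292]) cube([97, 1475, 25]);
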